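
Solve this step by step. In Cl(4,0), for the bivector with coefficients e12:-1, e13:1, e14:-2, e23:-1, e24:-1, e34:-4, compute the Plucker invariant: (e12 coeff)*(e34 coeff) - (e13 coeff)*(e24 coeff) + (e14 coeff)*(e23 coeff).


Plucker relation: af - be + cd
a*f = (-1)*(-4) = 4
b*e = 1*(-1) = -1
c*d = (-2)*(-1) = 2
af - be + cd = 4 - (-1) + 2
= 7


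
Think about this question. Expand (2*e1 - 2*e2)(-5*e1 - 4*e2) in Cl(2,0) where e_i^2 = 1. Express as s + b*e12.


Expand: (2*e1 - 2*e2)(-5*e1 - 4*e2)
= 2*(-5)*e1e1 + 2*(-4)*e1e2 + (-2)*(-5)*e2e1 + (-2)*(-4)*e2e2
Using e1^2 = e2^2 = 1, e2e1 = -e1e2:
Scalar part s = 2*(-5) + (-2)*(-4) = -10 + 8 = -2
Bivector part b = 2*(-4) - (-2)*(-5) = -8 - 10 = -18
uv = -2 - 18*e12


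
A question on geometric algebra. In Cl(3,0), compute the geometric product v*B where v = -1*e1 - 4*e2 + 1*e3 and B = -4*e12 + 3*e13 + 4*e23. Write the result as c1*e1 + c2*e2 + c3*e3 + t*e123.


vB has grade-1 (vector) and grade-3 (trivector) parts: vB = (v _| B) + (v ^ B).
Vector part <vB>_1:
  e1: -v2*b12 - v3*b13 = -(-4)*(-4) - (1)*(3) = -19
  e2: v1*b12 - v3*b23 = (-1)*(-4) - (1)*(4) = 0
  e3: v1*b13 + v2*b23 = (-1)*(3) + (-4)*(4) = -19
Trivector part <vB>_3:
  e123: v1*b23 - v2*b13 + v3*b12 = (-1)*(4) - (-4)*(3) + (1)*(-4) = 4
vB = -19*e1 + 0*e2 - 19*e3 + 4*e123


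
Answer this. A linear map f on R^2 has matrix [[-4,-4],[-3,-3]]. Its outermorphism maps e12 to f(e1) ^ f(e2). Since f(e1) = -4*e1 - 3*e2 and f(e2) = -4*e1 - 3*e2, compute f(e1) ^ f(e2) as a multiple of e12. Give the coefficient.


The outermorphism of a linear map f sends e1^e2 to f(e1)^f(e2).
f(e1) = -4*e1 - 3*e2
f(e2) = -4*e1 - 3*e2
f(e1) ^ f(e2) = (-4*e1 - 3*e2) ^ (-4*e1 - 3*e2)
= (-4)*(-3)*e12 + (-3)*(-4)*e21
= (12 - 12)*e12
= 0*e12
Coefficient = 0


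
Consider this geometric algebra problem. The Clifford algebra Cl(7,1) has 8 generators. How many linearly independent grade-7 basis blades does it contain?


Number of grade-k basis blades in Cl(p,q) with n = p + q is C(n, k).
n = 7 + 1 = 8
C(8, 7) = 8! / (7! * 1!)
= 40320 / (5040 * 1)
= 8


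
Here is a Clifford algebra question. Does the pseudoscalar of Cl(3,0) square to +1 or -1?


The pseudoscalar I = e1...e_n (product of all n generators) of Cl(p,q) satisfies I^2 = (-1)^(q + n(n-1)/2).
p = 3, q = 0, n = p + q = 3
n(n-1)/2 = 3 * 2 / 2 = 3
Exponent = q + n(n-1)/2 = 0 + 3 = 3
I^2 = (-1)^3 = -1


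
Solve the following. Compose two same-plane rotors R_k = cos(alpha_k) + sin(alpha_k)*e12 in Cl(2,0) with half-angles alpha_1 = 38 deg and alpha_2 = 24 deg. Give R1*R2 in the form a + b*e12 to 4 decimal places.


Same-plane rotors commute and their half-angles add:
R1*R2 = cos(a1 + a2) + sin(a1 + a2)*e12.
a1 + a2 = 38 + 24 = 62 deg
cos(62 deg) = 0.4695
sin(62 deg) = 0.8829
R1*R2 = 0.4695 + 0.8829*e12


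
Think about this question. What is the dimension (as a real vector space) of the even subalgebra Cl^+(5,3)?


Even subalgebra dimension = 2^(n-1)
n = 5 + 3 = 8
2^(8 - 1) = 2^7 = 128
Verification: sum of C(8,k) for even k = 1 + 28 + 70 + 28 + 1 = 128
Result = 128


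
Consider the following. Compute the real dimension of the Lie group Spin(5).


Spin(n) double-covers SO(n); both have Lie algebra so(n) of dimension n(n-1)/2.
n = 5
n(n-1) = 5 * 4 = 20
dim Spin(5) = 20/2 = 10


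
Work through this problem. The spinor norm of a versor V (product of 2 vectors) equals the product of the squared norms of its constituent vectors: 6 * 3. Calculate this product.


Spinor norm N(V) = |v1|^2 * |v2|^2 * ... * |v2|^2
= 6 * 3
Running product: 6, 18
N(V) = 18


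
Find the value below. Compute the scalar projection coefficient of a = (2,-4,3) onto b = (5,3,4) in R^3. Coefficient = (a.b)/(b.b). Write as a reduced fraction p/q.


Projection coefficient = (a . b) / (b . b)
a . b = 2*5 + (-4)*3 + 3*4
= 10 + (-12) + 12 = 10
b . b = 5^2 + 3^2 + 4^2
= 25 + 9 + 16 = 50
Coefficient = 10/50
In lowest terms: 1/5


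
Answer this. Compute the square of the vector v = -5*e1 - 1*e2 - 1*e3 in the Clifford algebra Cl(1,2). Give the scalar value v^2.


v^2 = sum of c_i^2 * e_i^2
Positive signature terms (e_i^2 = +1): (-5)^2 = 25
Negative signature terms (e_j^2 = -1): (-1)^2 + (-1)^2 = 2
v^2 = 25 - 2 = 23


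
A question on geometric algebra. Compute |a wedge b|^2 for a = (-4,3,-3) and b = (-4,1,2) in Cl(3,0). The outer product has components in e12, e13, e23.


a wedge b = (a1*b2 - a2*b1)*e12 + (a1*b3 - a3*b1)*e13 + (a2*b3 - a3*b2)*e23
e12 coeff: (-4)*1 - 3*(-4) = -4 - (-12) = 8
e13 coeff: (-4)*2 - (-3)*(-4) = -8 - 12 = -20
e23 coeff: 3*2 - (-3)*1 = 6 - (-3) = 9
|a wedge b|^2 = 8^2 + (-20)^2 + 9^2
= 64 + 400 + 81
= 545


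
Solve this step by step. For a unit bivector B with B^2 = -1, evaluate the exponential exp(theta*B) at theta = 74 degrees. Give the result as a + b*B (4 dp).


For a unit bivector B with B^2 = -1, the exponential series gives
e^(theta*B) = cos(theta) + sin(theta)*B (the GA analogue of Euler's formula).
theta = 74 degrees = 1.291544 rad
cos(74 deg) = 0.2756
sin(74 deg) = 0.9613
exp(theta*B) = 0.2756 + 0.9613*B


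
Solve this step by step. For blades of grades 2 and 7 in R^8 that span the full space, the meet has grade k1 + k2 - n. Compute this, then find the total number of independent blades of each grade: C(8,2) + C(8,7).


Meet grade = grade(A) + grade(B) - n
= 2 + 7 - 8 = 1
C(8,2) = 28
C(8,7) = 8
dim_A + dim_B = 28 + 8 = 36


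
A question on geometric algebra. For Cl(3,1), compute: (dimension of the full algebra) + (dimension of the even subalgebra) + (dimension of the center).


n = 3 + 1 = 4
Total dim = 2^4 = 16
Even subalgebra dim = 2^3 = 8
n is even, so center dim = 1
Sum = 16 + 8 + 1 = 25


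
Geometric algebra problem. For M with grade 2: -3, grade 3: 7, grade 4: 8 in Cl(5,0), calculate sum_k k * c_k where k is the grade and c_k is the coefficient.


Grade-weighted sum = sum of grade_k * coefficient_k
2*(-3) = -6
3*7 = 21
4*8 = 32
Total = -6 + 21 + 32 = 47


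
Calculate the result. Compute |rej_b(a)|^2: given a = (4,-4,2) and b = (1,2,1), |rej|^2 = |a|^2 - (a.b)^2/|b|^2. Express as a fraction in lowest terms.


|a|^2 = 4^2 + (-4)^2 + 2^2 = 36
|b|^2 = 1^2 + 2^2 + 1^2 = 6
a . b = 4*1 + (-4)*2 + 2*1 = -2
(a.b)^2 = (-2)^2 = 4
|rej|^2 = 36 - 4/6
= (216 - 4)/6
= 212/6
In lowest terms: 106/3


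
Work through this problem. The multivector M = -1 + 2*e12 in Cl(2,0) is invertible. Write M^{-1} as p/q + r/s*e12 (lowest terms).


M = -1 + 2*e12, where e12^2 = -1.
Since M commutes with its reverse ~M = a - b*e12, M * ~M = a^2 - b^2*e12^2 = a^2 + b^2.
So M^{-1} = ~M / (a^2 + b^2) = (a - b*e12)/(a^2 + b^2).
a^2 + b^2 = 1 + 4 = 5
Scalar part = -1/5 = -1/5
Bivector coeff = -2/5 = -2/5
M^{-1} = -1/5 - 2/5*e12


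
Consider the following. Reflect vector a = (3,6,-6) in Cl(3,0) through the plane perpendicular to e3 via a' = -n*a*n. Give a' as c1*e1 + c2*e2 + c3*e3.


Reflection formula: a' = -n*a*n, with n = e3 (unit vector, n^2 = 1).
For reflection through hyperplane perp to e3:
The component along e3 flips sign, others stay.
a = (3, 6, -6)
a' = (3, 6, 6)
a' = 3*e1 + 6*e2 + 6*e3


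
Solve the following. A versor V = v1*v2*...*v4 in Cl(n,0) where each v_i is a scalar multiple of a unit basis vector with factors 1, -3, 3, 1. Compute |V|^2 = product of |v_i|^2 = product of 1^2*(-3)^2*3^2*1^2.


Each vector v_i has |v_i|^2 = s_i^2
Squared scales: 1^2 = 1, (-3)^2 = 9, 3^2 = 9, 1^2 = 1
|V|^2 = 1 * 9 * 9 * 1
= 81


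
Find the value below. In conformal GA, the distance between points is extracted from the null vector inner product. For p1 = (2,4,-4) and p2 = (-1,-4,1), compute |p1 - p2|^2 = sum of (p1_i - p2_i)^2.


p1 - p2 = (3, 8, -5)
|p1 - p2|^2 = 3^2 + 8^2 + (-5)^2
= 9 + 64 + 25
= 98


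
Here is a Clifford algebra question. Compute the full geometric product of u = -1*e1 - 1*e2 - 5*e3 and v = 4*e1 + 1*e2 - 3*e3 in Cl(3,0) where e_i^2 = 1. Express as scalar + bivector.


In Cl(3,0): e_i^2 = 1, e_ie_j = -e_je_i for i != j.
Scalar part = u . v = (-1)*4 + (-1)*1 + (-5)*(-3)
= -4 + (-1) + 15 = 10
e12 coeff = (-1)*1 - (-1)*4 = -1 - (-4) = 3
e13 coeff = (-1)*(-3) - (-5)*4 = 3 - (-20) = 23
e23 coeff = (-1)*(-3) - (-5)*1 = 3 - (-5) = 8
uv = 10 + 3*e12 + 23*e13 + 8*e23


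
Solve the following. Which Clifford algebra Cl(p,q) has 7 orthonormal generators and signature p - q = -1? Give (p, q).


We need p + q = 7 and p - q = -1.
Adding: 2p = 7 + (-1) = 6, so p = 3.
Then q = 7 - 3 = 4.
(p, q) = (3, 4)


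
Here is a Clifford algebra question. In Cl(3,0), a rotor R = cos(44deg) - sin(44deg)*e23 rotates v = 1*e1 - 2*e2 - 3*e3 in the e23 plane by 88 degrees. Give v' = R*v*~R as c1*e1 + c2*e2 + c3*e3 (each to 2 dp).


Rotor R = cos(44deg) - sin(44deg)*e23
Rotation angle theta = 2 * 44 = 88 degrees in the e23 plane (e2 -> e3).
The component perpendicular to the plane (e1) is invariant: v'_1 = v1 = 1.00
cos(88deg) = 0.0349, sin(88deg) = 0.9994
v'_2 = v2*cos(theta) - v3*sin(theta) = -2*0.0349 - (-3)*0.9994 = 2.93
v'_3 = v2*sin(theta) + v3*cos(theta) = -2*0.9994 + (-3)*0.0349 = -2.10
v' = 1.00*e1 + 2.93*e2 - 2.10*e3


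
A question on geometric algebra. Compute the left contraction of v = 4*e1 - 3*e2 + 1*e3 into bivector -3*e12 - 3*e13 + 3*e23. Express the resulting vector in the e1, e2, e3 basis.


Left contraction v _| B = <vB>_1 (grade-1 part of the geometric product vB).
Using e1_|e12 = e2, e2_|e12 = -e1, e1_|e13 = e3, e3_|e13 = -e1, e2_|e23 = e3, e3_|e23 = -e2:
e1 coeff: -v2*b12 - v3*b13 = -(-3)*(-3) - (1)*(-3) = -6
e2 coeff: v1*b12 - v3*b23 = (4)*(-3) - (1)*(3) = -15
e3 coeff: v1*b13 + v2*b23 = (4)*(-3) + (-3)*(3) = -21
v _| B = -6*e1 - 15*e2 - 21*e3


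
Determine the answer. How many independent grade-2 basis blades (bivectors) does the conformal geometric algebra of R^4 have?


The conformal model of R^4 uses Cl(5,1) with m = 4 + 2 = 6 generators.
Number of grade-2 blades = C(m, 2) = C(6, 2)
= 6*5/2 = 15


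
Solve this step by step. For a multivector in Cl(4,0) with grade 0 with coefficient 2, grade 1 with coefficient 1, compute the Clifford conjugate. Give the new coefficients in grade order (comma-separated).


Clifford conjugate sign for grade k: (-1)^(k(k+1)/2)
Grade 0: (-1)^(0*1/2) = (-1)^0 = 1, coeff 2 -> 2
Grade 1: (-1)^(1*2/2) = (-1)^1 = -1, coeff 1 -> -1
Conjugated coefficients: 2, -1


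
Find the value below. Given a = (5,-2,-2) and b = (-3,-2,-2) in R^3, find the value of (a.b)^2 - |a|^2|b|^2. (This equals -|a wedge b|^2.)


a . b = 5*(-3) + (-2)*(-2) + (-2)*(-2)
= -15 + 4 + 4 = -7
|a|^2 = 5^2 + (-2)^2 + (-2)^2 = 33
|b|^2 = (-3)^2 + (-2)^2 + (-2)^2 = 17
(a.b)^2 = (-7)^2 = 49
|a|^2 * |b|^2 = 33 * 17 = 561
Result = 49 - 561 = -512


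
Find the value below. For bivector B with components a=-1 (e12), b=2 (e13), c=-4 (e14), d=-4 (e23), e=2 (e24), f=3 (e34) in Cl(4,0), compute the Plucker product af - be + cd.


Plucker relation: af - be + cd
a*f = (-1)*3 = -3
b*e = 2*2 = 4
c*d = (-4)*(-4) = 16
af - be + cd = -3 - 4 + 16
= 9


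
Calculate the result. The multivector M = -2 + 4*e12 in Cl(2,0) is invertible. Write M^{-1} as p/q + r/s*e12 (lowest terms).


M = -2 + 4*e12, where e12^2 = -1.
Since M commutes with its reverse ~M = a - b*e12, M * ~M = a^2 - b^2*e12^2 = a^2 + b^2.
So M^{-1} = ~M / (a^2 + b^2) = (a - b*e12)/(a^2 + b^2).
a^2 + b^2 = 4 + 16 = 20
Scalar part = -2/20 = -1/10
Bivector coeff = -4/20 = -1/5
M^{-1} = -1/10 - 1/5*e12


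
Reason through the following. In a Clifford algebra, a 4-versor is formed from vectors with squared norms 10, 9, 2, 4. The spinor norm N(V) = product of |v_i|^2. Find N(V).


Spinor norm N(V) = |v1|^2 * |v2|^2 * ... * |v4|^2
= 10 * 9 * 2 * 4
Running product: 10, 90, 180, 720
N(V) = 720


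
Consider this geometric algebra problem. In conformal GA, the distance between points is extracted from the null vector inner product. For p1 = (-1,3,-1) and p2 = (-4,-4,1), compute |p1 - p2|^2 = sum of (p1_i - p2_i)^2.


p1 - p2 = (3, 7, -2)
|p1 - p2|^2 = 3^2 + 7^2 + (-2)^2
= 9 + 49 + 4
= 62


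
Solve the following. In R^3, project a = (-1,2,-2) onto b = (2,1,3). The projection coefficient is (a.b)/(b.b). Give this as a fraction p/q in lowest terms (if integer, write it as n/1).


Projection coefficient = (a . b) / (b . b)
a . b = (-1)*2 + 2*1 + (-2)*3
= -2 + 2 + (-6) = -6
b . b = 2^2 + 1^2 + 3^2
= 4 + 1 + 9 = 14
Coefficient = -6/14
In lowest terms: -3/7


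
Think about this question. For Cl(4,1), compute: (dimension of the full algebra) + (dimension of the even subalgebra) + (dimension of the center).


n = 4 + 1 = 5
Total dim = 2^5 = 32
Even subalgebra dim = 2^4 = 16
n is odd, so center dim = 2
Sum = 32 + 16 + 2 = 50


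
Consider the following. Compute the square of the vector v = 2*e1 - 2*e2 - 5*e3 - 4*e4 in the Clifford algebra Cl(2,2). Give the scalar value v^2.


v^2 = sum of c_i^2 * e_i^2
Positive signature terms (e_i^2 = +1): 2^2 + (-2)^2 = 8
Negative signature terms (e_j^2 = -1): (-5)^2 + (-4)^2 = 41
v^2 = 8 - 41 = -33


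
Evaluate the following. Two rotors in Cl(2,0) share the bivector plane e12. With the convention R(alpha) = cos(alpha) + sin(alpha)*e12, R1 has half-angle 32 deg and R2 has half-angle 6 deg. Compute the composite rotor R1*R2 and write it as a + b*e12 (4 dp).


Same-plane rotors commute and their half-angles add:
R1*R2 = cos(a1 + a2) + sin(a1 + a2)*e12.
a1 + a2 = 32 + 6 = 38 deg
cos(38 deg) = 0.7880
sin(38 deg) = 0.6157
R1*R2 = 0.7880 + 0.6157*e12


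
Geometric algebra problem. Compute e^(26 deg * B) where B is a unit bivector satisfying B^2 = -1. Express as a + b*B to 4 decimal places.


For a unit bivector B with B^2 = -1, the exponential series gives
e^(theta*B) = cos(theta) + sin(theta)*B (the GA analogue of Euler's formula).
theta = 26 degrees = 0.453786 rad
cos(26 deg) = 0.8988
sin(26 deg) = 0.4384
exp(theta*B) = 0.8988 + 0.4384*B


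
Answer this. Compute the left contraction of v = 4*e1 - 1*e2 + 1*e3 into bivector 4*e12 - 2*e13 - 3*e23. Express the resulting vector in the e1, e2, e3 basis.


Left contraction v _| B = <vB>_1 (grade-1 part of the geometric product vB).
Using e1_|e12 = e2, e2_|e12 = -e1, e1_|e13 = e3, e3_|e13 = -e1, e2_|e23 = e3, e3_|e23 = -e2:
e1 coeff: -v2*b12 - v3*b13 = -(-1)*(4) - (1)*(-2) = 6
e2 coeff: v1*b12 - v3*b23 = (4)*(4) - (1)*(-3) = 19
e3 coeff: v1*b13 + v2*b23 = (4)*(-2) + (-1)*(-3) = -5
v _| B = 6*e1 + 19*e2 - 5*e3


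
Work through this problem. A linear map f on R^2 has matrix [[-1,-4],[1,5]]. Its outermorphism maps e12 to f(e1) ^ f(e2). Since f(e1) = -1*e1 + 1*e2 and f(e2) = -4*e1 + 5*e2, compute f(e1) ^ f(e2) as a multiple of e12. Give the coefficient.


The outermorphism of a linear map f sends e1^e2 to f(e1)^f(e2).
f(e1) = -1*e1 + 1*e2
f(e2) = -4*e1 + 5*e2
f(e1) ^ f(e2) = (-1*e1 + 1*e2) ^ (-4*e1 + 5*e2)
= (-1)*5*e12 + 1*(-4)*e21
= (-5 - (-4))*e12
= -1*e12
Coefficient = -1


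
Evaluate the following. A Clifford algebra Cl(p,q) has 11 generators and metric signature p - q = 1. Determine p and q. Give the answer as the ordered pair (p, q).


We need p + q = 11 and p - q = 1.
Adding: 2p = 11 + 1 = 12, so p = 6.
Then q = 11 - 6 = 5.
(p, q) = (6, 5)


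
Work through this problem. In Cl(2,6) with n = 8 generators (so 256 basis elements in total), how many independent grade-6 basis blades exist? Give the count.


Number of grade-k basis blades in Cl(p,q) with n = p + q is C(n, k).
n = 2 + 6 = 8
C(8, 6) = 8! / (6! * 2!)
= 40320 / (720 * 2)
= 28


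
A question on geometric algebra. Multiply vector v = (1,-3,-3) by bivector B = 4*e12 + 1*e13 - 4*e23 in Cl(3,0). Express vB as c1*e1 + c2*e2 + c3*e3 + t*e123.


vB has grade-1 (vector) and grade-3 (trivector) parts: vB = (v _| B) + (v ^ B).
Vector part <vB>_1:
  e1: -v2*b12 - v3*b13 = -(-3)*(4) - (-3)*(1) = 15
  e2: v1*b12 - v3*b23 = (1)*(4) - (-3)*(-4) = -8
  e3: v1*b13 + v2*b23 = (1)*(1) + (-3)*(-4) = 13
Trivector part <vB>_3:
  e123: v1*b23 - v2*b13 + v3*b12 = (1)*(-4) - (-3)*(1) + (-3)*(4) = -13
vB = 15*e1 - 8*e2 + 13*e3 - 13*e123


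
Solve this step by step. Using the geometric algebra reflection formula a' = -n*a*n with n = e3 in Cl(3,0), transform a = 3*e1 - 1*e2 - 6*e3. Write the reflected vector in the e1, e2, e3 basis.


Reflection formula: a' = -n*a*n, with n = e3 (unit vector, n^2 = 1).
For reflection through hyperplane perp to e3:
The component along e3 flips sign, others stay.
a = (3, -1, -6)
a' = (3, -1, 6)
a' = 3*e1 - 1*e2 + 6*e3


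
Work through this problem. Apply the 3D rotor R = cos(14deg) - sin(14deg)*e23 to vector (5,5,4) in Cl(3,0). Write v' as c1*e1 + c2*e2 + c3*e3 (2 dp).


Rotor R = cos(14deg) - sin(14deg)*e23
Rotation angle theta = 2 * 14 = 28 degrees in the e23 plane (e2 -> e3).
The component perpendicular to the plane (e1) is invariant: v'_1 = v1 = 5.00
cos(28deg) = 0.8829, sin(28deg) = 0.4695
v'_2 = v2*cos(theta) - v3*sin(theta) = 5*0.8829 - 4*0.4695 = 2.54
v'_3 = v2*sin(theta) + v3*cos(theta) = 5*0.4695 + 4*0.8829 = 5.88
v' = 5.00*e1 + 2.54*e2 + 5.88*e3


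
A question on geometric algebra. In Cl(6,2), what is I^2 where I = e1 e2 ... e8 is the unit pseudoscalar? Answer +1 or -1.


The pseudoscalar I = e1...e_n (product of all n generators) of Cl(p,q) satisfies I^2 = (-1)^(q + n(n-1)/2).
p = 6, q = 2, n = p + q = 8
n(n-1)/2 = 8 * 7 / 2 = 28
Exponent = q + n(n-1)/2 = 2 + 28 = 30
I^2 = (-1)^30 = +1


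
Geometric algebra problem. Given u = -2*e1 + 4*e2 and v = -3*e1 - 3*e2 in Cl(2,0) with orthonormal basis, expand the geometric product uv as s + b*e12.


Expand: (-2*e1 + 4*e2)(-3*e1 - 3*e2)
= (-2)*(-3)*e1e1 + (-2)*(-3)*e1e2 + 4*(-3)*e2e1 + 4*(-3)*e2e2
Using e1^2 = e2^2 = 1, e2e1 = -e1e2:
Scalar part s = (-2)*(-3) + 4*(-3) = 6 + (-12) = -6
Bivector part b = (-2)*(-3) - 4*(-3) = 6 - (-12) = 18
uv = -6 + 18*e12


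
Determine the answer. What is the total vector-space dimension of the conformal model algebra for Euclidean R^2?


The conformal model of R^2 uses Cl(3,1): the 2 Euclidean generators plus two extra orthogonal generators e+ (e+^2 = +1) and e- (e-^2 = -1), from which the null vectors e0, einf are built.
Number of generators m = 2 + 2 = 4.
dim Cl(p,q) = 2^m = 2^4 = 16


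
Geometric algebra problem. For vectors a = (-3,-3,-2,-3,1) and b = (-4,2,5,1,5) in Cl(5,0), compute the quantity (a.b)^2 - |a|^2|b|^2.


a . b = (-3)*(-4) + (-3)*2 + (-2)*5 + (-3)*1 + 1*5
= 12 + (-6) + (-10) + (-3) + 5 = -2
|a|^2 = (-3)^2 + (-3)^2 + (-2)^2 + (-3)^2 + 1^2 = 32
|b|^2 = (-4)^2 + 2^2 + 5^2 + 1^2 + 5^2 = 71
(a.b)^2 = (-2)^2 = 4
|a|^2 * |b|^2 = 32 * 71 = 2272
Result = 4 - 2272 = -2268


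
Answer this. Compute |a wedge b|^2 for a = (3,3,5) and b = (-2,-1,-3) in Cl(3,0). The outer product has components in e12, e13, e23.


a wedge b = (a1*b2 - a2*b1)*e12 + (a1*b3 - a3*b1)*e13 + (a2*b3 - a3*b2)*e23
e12 coeff: 3*(-1) - 3*(-2) = -3 - (-6) = 3
e13 coeff: 3*(-3) - 5*(-2) = -9 - (-10) = 1
e23 coeff: 3*(-3) - 5*(-1) = -9 - (-5) = -4
|a wedge b|^2 = 3^2 + 1^2 + (-4)^2
= 9 + 1 + 16
= 26


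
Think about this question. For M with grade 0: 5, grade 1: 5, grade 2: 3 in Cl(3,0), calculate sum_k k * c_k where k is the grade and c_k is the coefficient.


Grade-weighted sum = sum of grade_k * coefficient_k
0*5 = 0
1*5 = 5
2*3 = 6
Total = 0 + 5 + 6 = 11


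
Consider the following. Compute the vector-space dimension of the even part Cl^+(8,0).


Even subalgebra dimension = 2^(n-1)
n = 8 + 0 = 8
2^(8 - 1) = 2^7 = 128
Verification: sum of C(8,k) for even k = 1 + 28 + 70 + 28 + 1 = 128
Result = 128


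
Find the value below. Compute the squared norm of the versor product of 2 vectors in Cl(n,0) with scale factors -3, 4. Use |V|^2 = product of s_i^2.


Each vector v_i has |v_i|^2 = s_i^2
Squared scales: (-3)^2 = 9, 4^2 = 16
|V|^2 = 9 * 16
= 144


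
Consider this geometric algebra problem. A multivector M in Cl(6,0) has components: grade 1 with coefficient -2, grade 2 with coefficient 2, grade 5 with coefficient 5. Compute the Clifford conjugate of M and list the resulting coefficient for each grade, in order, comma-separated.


Clifford conjugate sign for grade k: (-1)^(k(k+1)/2)
Grade 1: (-1)^(1*2/2) = (-1)^1 = -1, coeff -2 -> 2
Grade 2: (-1)^(2*3/2) = (-1)^3 = -1, coeff 2 -> -2
Grade 5: (-1)^(5*6/2) = (-1)^15 = -1, coeff 5 -> -5
Conjugated coefficients: 2, -2, -5


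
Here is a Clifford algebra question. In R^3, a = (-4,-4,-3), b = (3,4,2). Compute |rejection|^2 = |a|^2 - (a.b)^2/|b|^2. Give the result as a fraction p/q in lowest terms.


|a|^2 = (-4)^2 + (-4)^2 + (-3)^2 = 41
|b|^2 = 3^2 + 4^2 + 2^2 = 29
a . b = (-4)*3 + (-4)*4 + (-3)*2 = -34
(a.b)^2 = (-34)^2 = 1156
|rej|^2 = 41 - 1156/29
= (1189 - 1156)/29
= 33/29
In lowest terms: 33/29


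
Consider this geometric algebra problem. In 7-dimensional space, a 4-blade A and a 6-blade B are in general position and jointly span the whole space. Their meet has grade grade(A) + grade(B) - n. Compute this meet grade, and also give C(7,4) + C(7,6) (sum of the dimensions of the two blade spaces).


Meet grade = grade(A) + grade(B) - n
= 4 + 6 - 7 = 3
C(7,4) = 35
C(7,6) = 7
dim_A + dim_B = 35 + 7 = 42


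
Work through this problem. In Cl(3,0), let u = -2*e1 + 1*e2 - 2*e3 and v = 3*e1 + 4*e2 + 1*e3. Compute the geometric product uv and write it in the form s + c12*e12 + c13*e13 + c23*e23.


In Cl(3,0): e_i^2 = 1, e_ie_j = -e_je_i for i != j.
Scalar part = u . v = (-2)*3 + 1*4 + (-2)*1
= -6 + 4 + (-2) = -4
e12 coeff = (-2)*4 - 1*3 = -8 - 3 = -11
e13 coeff = (-2)*1 - (-2)*3 = -2 - (-6) = 4
e23 coeff = 1*1 - (-2)*4 = 1 - (-8) = 9
uv = -4 - 11*e12 + 4*e13 + 9*e23


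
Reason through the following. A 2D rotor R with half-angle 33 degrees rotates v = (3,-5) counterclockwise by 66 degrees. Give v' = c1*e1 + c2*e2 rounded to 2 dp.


Rotor R = cos(33deg) - sin(33deg)*e12
Rotation angle theta = 2 * 33 = 66 degrees
v' = R*v*~R rotates v by theta.
cos(66deg) = 0.4067, sin(66deg) = 0.9135
v'_1 = 3*cos(66deg) - (-5)*sin(66deg)
= 3*0.4067 - (-5)*0.9135
= 5.79
v'_2 = 3*sin(66deg) + (-5)*cos(66deg)
= 3*0.9135 + (-5)*0.4067
= 0.71
v' = 5.79*e1 + 0.71*e2


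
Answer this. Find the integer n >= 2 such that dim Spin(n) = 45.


dim Spin(n) = dim so(n) = n(n-1)/2.
Solve n(n-1)/2 = 45, i.e. n^2 - n - 90 = 0.
Discriminant = 1 + 8*45 = 361
n = (1 + sqrt(361))/2 = (1 + 19)/2 = 10


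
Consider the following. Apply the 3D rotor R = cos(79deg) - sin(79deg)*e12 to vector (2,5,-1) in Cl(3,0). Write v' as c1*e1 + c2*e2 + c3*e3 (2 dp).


Rotor R = cos(79deg) - sin(79deg)*e12
Rotation angle theta = 2 * 79 = 158 degrees in the e12 plane (e1 -> e2).
The component perpendicular to the plane (e3) is invariant: v'_3 = v3 = -1.00
cos(158deg) = -0.9272, sin(158deg) = 0.3746
v'_1 = v1*cos(theta) - v2*sin(theta) = 2*(-0.9272) - 5*0.3746 = -3.73
v'_2 = v1*sin(theta) + v2*cos(theta) = 2*0.3746 + 5*(-0.9272) = -3.89
v' = -3.73*e1 - 3.89*e2 - 1.00*e3


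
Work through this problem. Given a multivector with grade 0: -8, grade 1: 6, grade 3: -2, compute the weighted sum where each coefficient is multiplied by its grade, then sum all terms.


Grade-weighted sum = sum of grade_k * coefficient_k
0*(-8) = 0
1*6 = 6
3*(-2) = -6
Total = 0 + 6 + (-6) = 0


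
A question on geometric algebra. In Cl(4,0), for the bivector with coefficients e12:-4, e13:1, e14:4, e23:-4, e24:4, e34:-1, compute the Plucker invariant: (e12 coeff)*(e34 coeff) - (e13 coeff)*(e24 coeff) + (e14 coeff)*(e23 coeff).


Plucker relation: af - be + cd
a*f = (-4)*(-1) = 4
b*e = 1*4 = 4
c*d = 4*(-4) = -16
af - be + cd = 4 - 4 + (-16)
= -16


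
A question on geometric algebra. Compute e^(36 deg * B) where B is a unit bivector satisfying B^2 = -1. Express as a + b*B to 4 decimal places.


For a unit bivector B with B^2 = -1, the exponential series gives
e^(theta*B) = cos(theta) + sin(theta)*B (the GA analogue of Euler's formula).
theta = 36 degrees = 0.628319 rad
cos(36 deg) = 0.8090
sin(36 deg) = 0.5878
exp(theta*B) = 0.8090 + 0.5878*B


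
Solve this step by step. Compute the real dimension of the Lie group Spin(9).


Spin(n) double-covers SO(n); both have Lie algebra so(n) of dimension n(n-1)/2.
n = 9
n(n-1) = 9 * 8 = 72
dim Spin(9) = 72/2 = 36


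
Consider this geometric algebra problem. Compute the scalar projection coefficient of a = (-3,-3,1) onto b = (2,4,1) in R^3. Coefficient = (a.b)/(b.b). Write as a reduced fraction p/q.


Projection coefficient = (a . b) / (b . b)
a . b = (-3)*2 + (-3)*4 + 1*1
= -6 + (-12) + 1 = -17
b . b = 2^2 + 4^2 + 1^2
= 4 + 16 + 1 = 21
Coefficient = -17/21
In lowest terms: -17/21


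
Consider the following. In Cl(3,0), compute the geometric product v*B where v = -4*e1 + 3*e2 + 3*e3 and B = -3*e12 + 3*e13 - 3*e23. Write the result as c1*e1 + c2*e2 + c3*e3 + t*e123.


vB has grade-1 (vector) and grade-3 (trivector) parts: vB = (v _| B) + (v ^ B).
Vector part <vB>_1:
  e1: -v2*b12 - v3*b13 = -(3)*(-3) - (3)*(3) = 0
  e2: v1*b12 - v3*b23 = (-4)*(-3) - (3)*(-3) = 21
  e3: v1*b13 + v2*b23 = (-4)*(3) + (3)*(-3) = -21
Trivector part <vB>_3:
  e123: v1*b23 - v2*b13 + v3*b12 = (-4)*(-3) - (3)*(3) + (3)*(-3) = -6
vB = 0*e1 + 21*e2 - 21*e3 - 6*e123


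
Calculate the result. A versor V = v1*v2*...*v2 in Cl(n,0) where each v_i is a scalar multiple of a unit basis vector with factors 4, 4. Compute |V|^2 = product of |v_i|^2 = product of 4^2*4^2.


Each vector v_i has |v_i|^2 = s_i^2
Squared scales: 4^2 = 16, 4^2 = 16
|V|^2 = 16 * 16
= 256


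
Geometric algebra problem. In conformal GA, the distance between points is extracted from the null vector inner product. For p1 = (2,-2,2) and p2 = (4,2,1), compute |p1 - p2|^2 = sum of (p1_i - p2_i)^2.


p1 - p2 = (-2, -4, 1)
|p1 - p2|^2 = (-2)^2 + (-4)^2 + 1^2
= 4 + 16 + 1
= 21


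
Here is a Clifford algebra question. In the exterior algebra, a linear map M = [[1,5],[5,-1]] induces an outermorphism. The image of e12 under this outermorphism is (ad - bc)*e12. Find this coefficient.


The outermorphism of a linear map f sends e1^e2 to f(e1)^f(e2).
f(e1) = 1*e1 + 5*e2
f(e2) = 5*e1 - 1*e2
f(e1) ^ f(e2) = (1*e1 + 5*e2) ^ (5*e1 - 1*e2)
= 1*(-1)*e12 + 5*5*e21
= (-1 - 25)*e12
= -26*e12
Coefficient = -26


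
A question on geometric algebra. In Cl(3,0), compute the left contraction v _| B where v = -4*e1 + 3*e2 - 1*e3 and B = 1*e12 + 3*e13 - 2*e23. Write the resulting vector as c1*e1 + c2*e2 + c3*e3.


Left contraction v _| B = <vB>_1 (grade-1 part of the geometric product vB).
Using e1_|e12 = e2, e2_|e12 = -e1, e1_|e13 = e3, e3_|e13 = -e1, e2_|e23 = e3, e3_|e23 = -e2:
e1 coeff: -v2*b12 - v3*b13 = -(3)*(1) - (-1)*(3) = 0
e2 coeff: v1*b12 - v3*b23 = (-4)*(1) - (-1)*(-2) = -6
e3 coeff: v1*b13 + v2*b23 = (-4)*(3) + (3)*(-2) = -18
v _| B = 0*e1 - 6*e2 - 18*e3


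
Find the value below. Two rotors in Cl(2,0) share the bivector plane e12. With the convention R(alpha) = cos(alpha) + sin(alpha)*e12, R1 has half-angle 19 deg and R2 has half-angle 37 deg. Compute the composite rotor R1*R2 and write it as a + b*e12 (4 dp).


Same-plane rotors commute and their half-angles add:
R1*R2 = cos(a1 + a2) + sin(a1 + a2)*e12.
a1 + a2 = 19 + 37 = 56 deg
cos(56 deg) = 0.5592
sin(56 deg) = 0.8290
R1*R2 = 0.5592 + 0.8290*e12


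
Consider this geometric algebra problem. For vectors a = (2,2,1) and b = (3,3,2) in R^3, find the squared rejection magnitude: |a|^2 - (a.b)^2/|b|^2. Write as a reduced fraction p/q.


|a|^2 = 2^2 + 2^2 + 1^2 = 9
|b|^2 = 3^2 + 3^2 + 2^2 = 22
a . b = 2*3 + 2*3 + 1*2 = 14
(a.b)^2 = 14^2 = 196
|rej|^2 = 9 - 196/22
= (198 - 196)/22
= 2/22
In lowest terms: 1/11


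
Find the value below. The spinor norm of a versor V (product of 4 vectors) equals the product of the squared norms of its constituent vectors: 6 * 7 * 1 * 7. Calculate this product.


Spinor norm N(V) = |v1|^2 * |v2|^2 * ... * |v4|^2
= 6 * 7 * 1 * 7
Running product: 6, 42, 42, 294
N(V) = 294


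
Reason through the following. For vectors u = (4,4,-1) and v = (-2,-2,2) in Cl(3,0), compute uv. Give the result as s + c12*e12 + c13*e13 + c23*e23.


In Cl(3,0): e_i^2 = 1, e_ie_j = -e_je_i for i != j.
Scalar part = u . v = 4*(-2) + 4*(-2) + (-1)*2
= -8 + (-8) + (-2) = -18
e12 coeff = 4*(-2) - 4*(-2) = -8 - (-8) = 0
e13 coeff = 4*2 - (-1)*(-2) = 8 - 2 = 6
e23 coeff = 4*2 - (-1)*(-2) = 8 - 2 = 6
uv = -18 + 0*e12 + 6*e13 + 6*e23


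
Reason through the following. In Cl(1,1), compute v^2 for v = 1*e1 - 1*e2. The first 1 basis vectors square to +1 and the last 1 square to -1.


v^2 = sum of c_i^2 * e_i^2
Positive signature terms (e_i^2 = +1): 1^2 = 1
Negative signature terms (e_j^2 = -1): (-1)^2 = 1
v^2 = 1 - 1 = 0


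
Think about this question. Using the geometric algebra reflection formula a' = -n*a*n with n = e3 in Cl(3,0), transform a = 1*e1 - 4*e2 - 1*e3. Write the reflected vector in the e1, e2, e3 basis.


Reflection formula: a' = -n*a*n, with n = e3 (unit vector, n^2 = 1).
For reflection through hyperplane perp to e3:
The component along e3 flips sign, others stay.
a = (1, -4, -1)
a' = (1, -4, 1)
a' = 1*e1 - 4*e2 + 1*e3


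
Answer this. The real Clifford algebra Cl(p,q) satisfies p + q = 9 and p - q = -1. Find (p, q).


We need p + q = 9 and p - q = -1.
Adding: 2p = 9 + (-1) = 8, so p = 4.
Then q = 9 - 4 = 5.
(p, q) = (4, 5)


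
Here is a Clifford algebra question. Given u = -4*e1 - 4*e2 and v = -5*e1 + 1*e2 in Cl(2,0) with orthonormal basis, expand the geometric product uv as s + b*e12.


Expand: (-4*e1 - 4*e2)(-5*e1 + 1*e2)
= (-4)*(-5)*e1e1 + (-4)*1*e1e2 + (-4)*(-5)*e2e1 + (-4)*1*e2e2
Using e1^2 = e2^2 = 1, e2e1 = -e1e2:
Scalar part s = (-4)*(-5) + (-4)*1 = 20 + (-4) = 16
Bivector part b = (-4)*1 - (-4)*(-5) = -4 - 20 = -24
uv = 16 - 24*e12


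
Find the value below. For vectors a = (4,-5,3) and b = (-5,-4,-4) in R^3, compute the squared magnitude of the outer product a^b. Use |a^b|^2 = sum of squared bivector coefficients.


a wedge b = (a1*b2 - a2*b1)*e12 + (a1*b3 - a3*b1)*e13 + (a2*b3 - a3*b2)*e23
e12 coeff: 4*(-4) - (-5)*(-5) = -16 - 25 = -41
e13 coeff: 4*(-4) - 3*(-5) = -16 - (-15) = -1
e23 coeff: (-5)*(-4) - 3*(-4) = 20 - (-12) = 32
|a wedge b|^2 = (-41)^2 + (-1)^2 + 32^2
= 1681 + 1 + 1024
= 2706


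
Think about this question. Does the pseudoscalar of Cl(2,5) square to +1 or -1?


The pseudoscalar I = e1...e_n (product of all n generators) of Cl(p,q) satisfies I^2 = (-1)^(q + n(n-1)/2).
p = 2, q = 5, n = p + q = 7
n(n-1)/2 = 7 * 6 / 2 = 21
Exponent = q + n(n-1)/2 = 5 + 21 = 26
I^2 = (-1)^26 = +1


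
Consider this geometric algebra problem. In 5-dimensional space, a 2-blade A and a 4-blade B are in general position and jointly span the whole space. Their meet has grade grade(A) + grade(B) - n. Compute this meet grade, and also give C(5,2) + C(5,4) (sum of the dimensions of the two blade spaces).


Meet grade = grade(A) + grade(B) - n
= 2 + 4 - 5 = 1
C(5,2) = 10
C(5,4) = 5
dim_A + dim_B = 10 + 5 = 15


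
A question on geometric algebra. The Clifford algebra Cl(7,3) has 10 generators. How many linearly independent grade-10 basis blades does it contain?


Number of grade-k basis blades in Cl(p,q) with n = p + q is C(n, k).
n = 7 + 3 = 10
C(10, 10) = 10! / (10! * 0!)
= 3628800 / (3628800 * 1)
= 1


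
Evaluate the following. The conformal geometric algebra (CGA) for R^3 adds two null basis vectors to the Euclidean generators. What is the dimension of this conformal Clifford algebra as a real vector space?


The conformal model of R^3 uses Cl(4,1): the 3 Euclidean generators plus two extra orthogonal generators e+ (e+^2 = +1) and e- (e-^2 = -1), from which the null vectors e0, einf are built.
Number of generators m = 3 + 2 = 5.
dim Cl(p,q) = 2^m = 2^5 = 32


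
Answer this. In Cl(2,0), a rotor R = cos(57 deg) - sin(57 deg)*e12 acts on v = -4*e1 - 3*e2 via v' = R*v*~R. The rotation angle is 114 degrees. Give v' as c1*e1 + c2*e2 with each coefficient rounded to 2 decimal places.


Rotor R = cos(57deg) - sin(57deg)*e12
Rotation angle theta = 2 * 57 = 114 degrees
v' = R*v*~R rotates v by theta.
cos(114deg) = -0.4067, sin(114deg) = 0.9135
v'_1 = -4*cos(114deg) - (-3)*sin(114deg)
= -4*(-0.4067) - (-3)*0.9135
= 4.37
v'_2 = -4*sin(114deg) + (-3)*cos(114deg)
= -4*0.9135 + (-3)*(-0.4067)
= -2.43
v' = 4.37*e1 - 2.43*e2


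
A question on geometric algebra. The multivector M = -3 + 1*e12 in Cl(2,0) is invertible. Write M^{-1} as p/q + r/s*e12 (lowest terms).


M = -3 + 1*e12, where e12^2 = -1.
Since M commutes with its reverse ~M = a - b*e12, M * ~M = a^2 - b^2*e12^2 = a^2 + b^2.
So M^{-1} = ~M / (a^2 + b^2) = (a - b*e12)/(a^2 + b^2).
a^2 + b^2 = 9 + 1 = 10
Scalar part = -3/10 = -3/10
Bivector coeff = -1/10 = -1/10
M^{-1} = -3/10 - 1/10*e12


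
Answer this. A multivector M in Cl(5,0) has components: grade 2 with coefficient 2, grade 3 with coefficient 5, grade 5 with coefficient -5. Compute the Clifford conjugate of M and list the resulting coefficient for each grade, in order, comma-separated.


Clifford conjugate sign for grade k: (-1)^(k(k+1)/2)
Grade 2: (-1)^(2*3/2) = (-1)^3 = -1, coeff 2 -> -2
Grade 3: (-1)^(3*4/2) = (-1)^6 = 1, coeff 5 -> 5
Grade 5: (-1)^(5*6/2) = (-1)^15 = -1, coeff -5 -> 5
Conjugated coefficients: -2, 5, 5


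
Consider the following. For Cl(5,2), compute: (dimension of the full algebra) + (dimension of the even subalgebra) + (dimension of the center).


n = 5 + 2 = 7
Total dim = 2^7 = 128
Even subalgebra dim = 2^6 = 64
n is odd, so center dim = 2
Sum = 128 + 64 + 2 = 194


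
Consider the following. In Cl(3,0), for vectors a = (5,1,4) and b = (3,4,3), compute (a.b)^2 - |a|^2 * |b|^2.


a . b = 5*3 + 1*4 + 4*3
= 15 + 4 + 12 = 31
|a|^2 = 5^2 + 1^2 + 4^2 = 42
|b|^2 = 3^2 + 4^2 + 3^2 = 34
(a.b)^2 = 31^2 = 961
|a|^2 * |b|^2 = 42 * 34 = 1428
Result = 961 - 1428 = -467


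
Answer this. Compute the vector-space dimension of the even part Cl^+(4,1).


Even subalgebra dimension = 2^(n-1)
n = 4 + 1 = 5
2^(5 - 1) = 2^4 = 16
Verification: sum of C(5,k) for even k = 1 + 10 + 5 = 16
Result = 16


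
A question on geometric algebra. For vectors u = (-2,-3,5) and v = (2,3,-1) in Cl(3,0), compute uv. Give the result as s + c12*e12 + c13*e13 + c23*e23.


In Cl(3,0): e_i^2 = 1, e_ie_j = -e_je_i for i != j.
Scalar part = u . v = (-2)*2 + (-3)*3 + 5*(-1)
= -4 + (-9) + (-5) = -18
e12 coeff = (-2)*3 - (-3)*2 = -6 - (-6) = 0
e13 coeff = (-2)*(-1) - 5*2 = 2 - 10 = -8
e23 coeff = (-3)*(-1) - 5*3 = 3 - 15 = -12
uv = -18 + 0*e12 - 8*e13 - 12*e23


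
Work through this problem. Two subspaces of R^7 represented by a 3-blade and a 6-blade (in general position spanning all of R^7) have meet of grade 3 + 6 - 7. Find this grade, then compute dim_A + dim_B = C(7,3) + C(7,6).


Meet grade = grade(A) + grade(B) - n
= 3 + 6 - 7 = 2
C(7,3) = 35
C(7,6) = 7
dim_A + dim_B = 35 + 7 = 42


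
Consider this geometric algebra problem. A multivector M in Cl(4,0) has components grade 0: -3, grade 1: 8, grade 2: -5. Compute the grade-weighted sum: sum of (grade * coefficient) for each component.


Grade-weighted sum = sum of grade_k * coefficient_k
0*(-3) = 0
1*8 = 8
2*(-5) = -10
Total = 0 + 8 + (-10) = -2


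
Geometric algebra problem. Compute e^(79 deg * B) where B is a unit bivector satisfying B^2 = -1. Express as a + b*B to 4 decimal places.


For a unit bivector B with B^2 = -1, the exponential series gives
e^(theta*B) = cos(theta) + sin(theta)*B (the GA analogue of Euler's formula).
theta = 79 degrees = 1.37881 rad
cos(79 deg) = 0.1908
sin(79 deg) = 0.9816
exp(theta*B) = 0.1908 + 0.9816*B


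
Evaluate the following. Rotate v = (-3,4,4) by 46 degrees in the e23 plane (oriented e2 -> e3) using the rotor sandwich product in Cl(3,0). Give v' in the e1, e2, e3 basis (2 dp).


Rotor R = cos(23deg) - sin(23deg)*e23
Rotation angle theta = 2 * 23 = 46 degrees in the e23 plane (e2 -> e3).
The component perpendicular to the plane (e1) is invariant: v'_1 = v1 = -3.00
cos(46deg) = 0.6947, sin(46deg) = 0.7193
v'_2 = v2*cos(theta) - v3*sin(theta) = 4*0.6947 - 4*0.7193 = -0.10
v'_3 = v2*sin(theta) + v3*cos(theta) = 4*0.7193 + 4*0.6947 = 5.66
v' = -3.00*e1 - 0.10*e2 + 5.66*e3


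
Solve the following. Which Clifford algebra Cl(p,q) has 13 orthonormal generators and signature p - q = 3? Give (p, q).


We need p + q = 13 and p - q = 3.
Adding: 2p = 13 + 3 = 16, so p = 8.
Then q = 13 - 8 = 5.
(p, q) = (8, 5)


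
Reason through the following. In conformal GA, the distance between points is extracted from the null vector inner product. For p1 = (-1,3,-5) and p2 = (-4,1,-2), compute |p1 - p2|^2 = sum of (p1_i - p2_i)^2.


p1 - p2 = (3, 2, -3)
|p1 - p2|^2 = 3^2 + 2^2 + (-3)^2
= 9 + 4 + 9
= 22


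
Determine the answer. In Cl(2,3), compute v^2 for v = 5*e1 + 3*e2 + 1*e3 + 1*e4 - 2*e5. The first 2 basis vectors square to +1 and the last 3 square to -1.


v^2 = sum of c_i^2 * e_i^2
Positive signature terms (e_i^2 = +1): 5^2 + 3^2 = 34
Negative signature terms (e_j^2 = -1): 1^2 + 1^2 + (-2)^2 = 6
v^2 = 34 - 6 = 28


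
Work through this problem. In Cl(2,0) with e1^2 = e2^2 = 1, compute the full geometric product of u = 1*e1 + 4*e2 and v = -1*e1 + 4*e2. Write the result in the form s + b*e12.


Expand: (1*e1 + 4*e2)(-1*e1 + 4*e2)
= 1*(-1)*e1e1 + 1*4*e1e2 + 4*(-1)*e2e1 + 4*4*e2e2
Using e1^2 = e2^2 = 1, e2e1 = -e1e2:
Scalar part s = 1*(-1) + 4*4 = -1 + 16 = 15
Bivector part b = 1*4 - 4*(-1) = 4 - (-4) = 8
uv = 15 + 8*e12


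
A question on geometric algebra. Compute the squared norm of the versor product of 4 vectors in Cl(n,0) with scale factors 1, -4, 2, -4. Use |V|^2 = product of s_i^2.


Each vector v_i has |v_i|^2 = s_i^2
Squared scales: 1^2 = 1, (-4)^2 = 16, 2^2 = 4, (-4)^2 = 16
|V|^2 = 1 * 16 * 4 * 16
= 1024


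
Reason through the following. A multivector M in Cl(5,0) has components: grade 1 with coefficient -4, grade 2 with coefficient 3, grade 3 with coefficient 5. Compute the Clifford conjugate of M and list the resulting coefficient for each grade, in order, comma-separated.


Clifford conjugate sign for grade k: (-1)^(k(k+1)/2)
Grade 1: (-1)^(1*2/2) = (-1)^1 = -1, coeff -4 -> 4
Grade 2: (-1)^(2*3/2) = (-1)^3 = -1, coeff 3 -> -3
Grade 3: (-1)^(3*4/2) = (-1)^6 = 1, coeff 5 -> 5
Conjugated coefficients: 4, -3, 5


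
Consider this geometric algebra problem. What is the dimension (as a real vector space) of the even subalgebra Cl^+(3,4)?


Even subalgebra dimension = 2^(n-1)
n = 3 + 4 = 7
2^(7 - 1) = 2^6 = 64
Verification: sum of C(7,k) for even k = 1 + 21 + 35 + 7 = 64
Result = 64


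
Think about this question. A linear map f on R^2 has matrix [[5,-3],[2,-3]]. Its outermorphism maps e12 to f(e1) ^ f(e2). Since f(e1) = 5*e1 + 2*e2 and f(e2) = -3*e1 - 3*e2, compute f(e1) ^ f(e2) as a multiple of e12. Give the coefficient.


The outermorphism of a linear map f sends e1^e2 to f(e1)^f(e2).
f(e1) = 5*e1 + 2*e2
f(e2) = -3*e1 - 3*e2
f(e1) ^ f(e2) = (5*e1 + 2*e2) ^ (-3*e1 - 3*e2)
= 5*(-3)*e12 + 2*(-3)*e21
= (-15 - (-6))*e12
= -9*e12
Coefficient = -9


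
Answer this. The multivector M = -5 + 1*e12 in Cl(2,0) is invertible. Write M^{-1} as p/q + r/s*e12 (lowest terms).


M = -5 + 1*e12, where e12^2 = -1.
Since M commutes with its reverse ~M = a - b*e12, M * ~M = a^2 - b^2*e12^2 = a^2 + b^2.
So M^{-1} = ~M / (a^2 + b^2) = (a - b*e12)/(a^2 + b^2).
a^2 + b^2 = 25 + 1 = 26
Scalar part = -5/26 = -5/26
Bivector coeff = -1/26 = -1/26
M^{-1} = -5/26 - 1/26*e12


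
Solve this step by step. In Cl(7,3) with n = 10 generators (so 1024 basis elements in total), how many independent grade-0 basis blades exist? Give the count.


Number of grade-k basis blades in Cl(p,q) with n = p + q is C(n, k).
n = 7 + 3 = 10
C(10, 0) = 10! / (0! * 10!)
= 3628800 / (1 * 3628800)
= 1


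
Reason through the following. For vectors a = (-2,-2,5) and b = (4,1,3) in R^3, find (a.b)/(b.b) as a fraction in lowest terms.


Projection coefficient = (a . b) / (b . b)
a . b = (-2)*4 + (-2)*1 + 5*3
= -8 + (-2) + 15 = 5
b . b = 4^2 + 1^2 + 3^2
= 16 + 1 + 9 = 26
Coefficient = 5/26
In lowest terms: 5/26


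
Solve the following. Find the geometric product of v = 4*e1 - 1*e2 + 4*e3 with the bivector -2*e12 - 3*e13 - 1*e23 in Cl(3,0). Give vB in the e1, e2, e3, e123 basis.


vB has grade-1 (vector) and grade-3 (trivector) parts: vB = (v _| B) + (v ^ B).
Vector part <vB>_1:
  e1: -v2*b12 - v3*b13 = -(-1)*(-2) - (4)*(-3) = 10
  e2: v1*b12 - v3*b23 = (4)*(-2) - (4)*(-1) = -4
  e3: v1*b13 + v2*b23 = (4)*(-3) + (-1)*(-1) = -11
Trivector part <vB>_3:
  e123: v1*b23 - v2*b13 + v3*b12 = (4)*(-1) - (-1)*(-3) + (4)*(-2) = -15
vB = 10*e1 - 4*e2 - 11*e3 - 15*e123
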